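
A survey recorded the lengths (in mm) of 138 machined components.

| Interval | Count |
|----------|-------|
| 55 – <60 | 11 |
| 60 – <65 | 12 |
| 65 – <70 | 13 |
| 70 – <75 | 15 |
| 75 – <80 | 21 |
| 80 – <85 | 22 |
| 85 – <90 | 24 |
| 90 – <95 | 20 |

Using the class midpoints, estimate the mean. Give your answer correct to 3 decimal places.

Midpoints: 57.5, 62.5, 67.5, 72.5, 77.5, 82.5, 87.5, 92.5
Σfm = 11×57.5 + 12×62.5 + 13×67.5 + 15×72.5 + 21×77.5 + 22×82.5 + 24×87.5 + 20×92.5 = 10740
n = Σf = 138
Mean = 10740 / 138 = 77.8261

77.826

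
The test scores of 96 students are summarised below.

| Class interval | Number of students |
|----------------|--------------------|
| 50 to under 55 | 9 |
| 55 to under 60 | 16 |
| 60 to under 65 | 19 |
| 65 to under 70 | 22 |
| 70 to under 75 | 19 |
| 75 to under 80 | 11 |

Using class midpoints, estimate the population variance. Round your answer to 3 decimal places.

55.401

Midpoints: 52.5, 57.5, 62.5, 67.5, 72.5, 77.5
n = 96, Σfm = 6295, mean = 65.5729
Σfm² = 418100
Σf(m − x̄)² = Σfm² − (Σfm)²/n = 418100 − 6295²/96 = 5318.4896
Population variance = 5318.4896 / 96 = 55.4009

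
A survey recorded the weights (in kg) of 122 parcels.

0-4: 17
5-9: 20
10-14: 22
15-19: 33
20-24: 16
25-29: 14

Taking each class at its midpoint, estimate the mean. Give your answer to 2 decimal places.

14.17

Midpoints: 2, 7, 12, 17, 22, 27
Σfm = 17×2 + 20×7 + 22×12 + 33×17 + 16×22 + 14×27 = 1729
n = Σf = 122
Mean = 1729 / 122 = 14.1721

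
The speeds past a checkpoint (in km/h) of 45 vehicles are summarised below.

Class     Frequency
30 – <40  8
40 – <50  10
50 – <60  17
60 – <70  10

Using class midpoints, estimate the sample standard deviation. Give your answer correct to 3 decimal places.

Midpoints: 35, 45, 55, 65
n = 45, Σfm = 2315, mean = 51.4444
Σfm² = 123725
Σf(m − x̄)² = Σfm² − (Σfm)²/n = 123725 − 2315²/45 = 4631.1111
Sample variance = 4631.1111 / 44 = 105.2525
Standard deviation = √105.2525 = 10.2593

10.259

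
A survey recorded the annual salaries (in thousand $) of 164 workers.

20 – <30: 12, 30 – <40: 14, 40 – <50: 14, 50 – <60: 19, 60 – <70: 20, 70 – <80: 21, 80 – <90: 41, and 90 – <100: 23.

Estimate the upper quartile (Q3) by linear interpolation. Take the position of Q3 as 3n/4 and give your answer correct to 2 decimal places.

85.61

Cumulative frequencies: 12, 26, 40, 59, 79, 100, 141, 164
n = 164; position = 3n/4 = 123.
This falls in the class 80 – <90: L = 80, F = 100, f = 41, h = 10.
Upper quartile ≈ 80 + ((123 − 100) / 41) × 10 = 85.6098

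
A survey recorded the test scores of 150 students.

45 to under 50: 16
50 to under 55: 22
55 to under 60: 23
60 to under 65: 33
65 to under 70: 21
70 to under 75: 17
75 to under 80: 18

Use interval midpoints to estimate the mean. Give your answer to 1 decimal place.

62.3

Midpoints: 47.5, 52.5, 57.5, 62.5, 67.5, 72.5, 77.5
Σfm = 16×47.5 + 22×52.5 + 23×57.5 + 33×62.5 + 21×67.5 + 17×72.5 + 18×77.5 = 9345
n = Σf = 150
Mean = 9345 / 150 = 62.3000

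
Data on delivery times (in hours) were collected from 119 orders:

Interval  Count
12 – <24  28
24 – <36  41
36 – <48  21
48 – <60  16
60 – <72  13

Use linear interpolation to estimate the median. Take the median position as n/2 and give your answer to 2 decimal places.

Cumulative frequencies: 28, 69, 90, 106, 119
n = 119; position = n/2 = 59.5.
This falls in the class 24 – <36: L = 24, F = 28, f = 41, h = 12.
Median ≈ 24 + ((59.5 − 28) / 41) × 12 = 33.2195

33.22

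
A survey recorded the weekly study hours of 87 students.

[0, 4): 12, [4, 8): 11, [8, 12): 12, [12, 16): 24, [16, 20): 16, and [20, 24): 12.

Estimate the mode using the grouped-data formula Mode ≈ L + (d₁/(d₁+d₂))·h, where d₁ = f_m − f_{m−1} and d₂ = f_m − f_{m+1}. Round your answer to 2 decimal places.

Modal class: [12, 16) (highest frequency 24).
d₁ = 24 − 12 = 12, d₂ = 24 − 16 = 8
Mode ≈ 12 + (12/(12+8)) × 4 = 12 + 2.4000 = 14.4000

14.40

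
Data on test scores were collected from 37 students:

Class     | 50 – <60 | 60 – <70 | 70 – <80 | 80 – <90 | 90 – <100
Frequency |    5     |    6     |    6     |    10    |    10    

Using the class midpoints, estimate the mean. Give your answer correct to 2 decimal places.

Midpoints: 55, 65, 75, 85, 95
Σfm = 5×55 + 6×65 + 6×75 + 10×85 + 10×95 = 2915
n = Σf = 37
Mean = 2915 / 37 = 78.7838

78.78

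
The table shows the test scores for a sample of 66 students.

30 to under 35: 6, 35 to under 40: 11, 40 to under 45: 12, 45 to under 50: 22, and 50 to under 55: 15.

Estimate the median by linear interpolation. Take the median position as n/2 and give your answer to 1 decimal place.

45.9

Cumulative frequencies: 6, 17, 29, 51, 66
n = 66; position = n/2 = 33.
This falls in the class 45 to under 50: L = 45, F = 29, f = 22, h = 5.
Median ≈ 45 + ((33 − 29) / 22) × 5 = 45.9091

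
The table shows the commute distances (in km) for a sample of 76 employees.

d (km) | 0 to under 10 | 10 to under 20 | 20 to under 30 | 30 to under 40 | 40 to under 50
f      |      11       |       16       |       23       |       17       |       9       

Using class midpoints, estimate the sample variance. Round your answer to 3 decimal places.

Midpoints: 5, 15, 25, 35, 45
n = 76, Σfm = 1870, mean = 24.6053
Σfm² = 57300
Σf(m − x̄)² = Σfm² − (Σfm)²/n = 57300 − 1870²/76 = 11288.1579
Sample variance = 11288.1579 / 75 = 150.5088

150.509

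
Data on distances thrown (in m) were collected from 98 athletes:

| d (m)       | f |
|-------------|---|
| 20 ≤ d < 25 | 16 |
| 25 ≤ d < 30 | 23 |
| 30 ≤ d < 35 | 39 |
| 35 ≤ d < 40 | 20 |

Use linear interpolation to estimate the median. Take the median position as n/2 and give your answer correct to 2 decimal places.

Cumulative frequencies: 16, 39, 78, 98
n = 98; position = n/2 = 49.
This falls in the class 30 ≤ d < 35: L = 30, F = 39, f = 39, h = 5.
Median ≈ 30 + ((49 − 39) / 39) × 5 = 31.2821

31.28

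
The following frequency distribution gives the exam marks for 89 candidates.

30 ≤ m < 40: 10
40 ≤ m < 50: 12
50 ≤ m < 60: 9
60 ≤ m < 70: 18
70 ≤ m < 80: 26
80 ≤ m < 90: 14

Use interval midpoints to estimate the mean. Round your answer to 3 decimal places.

Midpoints: 35, 45, 55, 65, 75, 85
Σfm = 10×35 + 12×45 + 9×55 + 18×65 + 26×75 + 14×85 = 5695
n = Σf = 89
Mean = 5695 / 89 = 63.9888

63.989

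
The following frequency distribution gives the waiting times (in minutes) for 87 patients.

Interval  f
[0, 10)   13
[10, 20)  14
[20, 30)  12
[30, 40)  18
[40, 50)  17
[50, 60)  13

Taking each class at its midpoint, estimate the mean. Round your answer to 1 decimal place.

30.9

Midpoints: 5, 15, 25, 35, 45, 55
Σfm = 13×5 + 14×15 + 12×25 + 18×35 + 17×45 + 13×55 = 2685
n = Σf = 87
Mean = 2685 / 87 = 30.8621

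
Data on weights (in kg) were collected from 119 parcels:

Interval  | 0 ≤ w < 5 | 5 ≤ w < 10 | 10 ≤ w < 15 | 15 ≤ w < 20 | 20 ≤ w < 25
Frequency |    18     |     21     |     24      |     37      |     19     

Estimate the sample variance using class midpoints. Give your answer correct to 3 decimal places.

43.067

Midpoints: 2.5, 7.5, 12.5, 17.5, 22.5
n = 119, Σfm = 1577.5, mean = 13.2563
Σfm² = 25993.75
Σf(m − x̄)² = Σfm² − (Σfm)²/n = 25993.75 − 1577.5²/119 = 5081.9328
Sample variance = 5081.9328 / 118 = 43.0672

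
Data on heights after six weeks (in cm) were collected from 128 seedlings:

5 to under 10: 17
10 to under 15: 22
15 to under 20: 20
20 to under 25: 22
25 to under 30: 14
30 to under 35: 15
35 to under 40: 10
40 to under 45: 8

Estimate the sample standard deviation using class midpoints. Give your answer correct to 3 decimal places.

Midpoints: 7.5, 12.5, 17.5, 22.5, 27.5, 32.5, 37.5, 42.5
n = 128, Σfm = 2835, mean = 22.1484
Σfm² = 76600
Σf(m − x̄)² = Σfm² − (Σfm)²/n = 76600 − 2835²/128 = 13809.1797
Sample variance = 13809.1797 / 127 = 108.7337
Standard deviation = √108.7337 = 10.4275

10.428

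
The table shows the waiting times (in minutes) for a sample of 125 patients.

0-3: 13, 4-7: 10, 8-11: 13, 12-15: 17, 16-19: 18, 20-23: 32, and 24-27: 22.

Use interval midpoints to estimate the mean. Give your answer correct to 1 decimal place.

15.9

Midpoints: 1.5, 5.5, 9.5, 13.5, 17.5, 21.5, 25.5
Σfm = 13×1.5 + 10×5.5 + 13×9.5 + 17×13.5 + 18×17.5 + 32×21.5 + 22×25.5 = 1991.5
n = Σf = 125
Mean = 1991.5 / 125 = 15.9320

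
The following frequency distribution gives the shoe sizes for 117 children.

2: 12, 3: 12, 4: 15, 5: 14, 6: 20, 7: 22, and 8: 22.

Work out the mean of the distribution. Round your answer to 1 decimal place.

5.5

Values: 2, 3, 4, 5, 6, 7, 8
Σfx = 12×2 + 12×3 + 15×4 + 14×5 + 20×6 + 22×7 + 22×8 = 640
n = Σf = 117
Mean = 640 / 117 = 5.4701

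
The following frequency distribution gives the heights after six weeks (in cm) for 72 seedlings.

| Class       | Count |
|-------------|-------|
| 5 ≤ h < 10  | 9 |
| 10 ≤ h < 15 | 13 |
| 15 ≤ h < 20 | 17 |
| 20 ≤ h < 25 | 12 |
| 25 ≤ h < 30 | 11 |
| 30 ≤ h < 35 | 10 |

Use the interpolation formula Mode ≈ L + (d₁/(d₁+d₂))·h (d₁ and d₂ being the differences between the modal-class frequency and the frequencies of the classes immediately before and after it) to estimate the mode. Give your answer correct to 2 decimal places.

17.22

Modal class: 15 ≤ h < 20 (highest frequency 17).
d₁ = 17 − 13 = 4, d₂ = 17 − 12 = 5
Mode ≈ 15 + (4/(4+5)) × 5 = 15 + 2.2222 = 17.2222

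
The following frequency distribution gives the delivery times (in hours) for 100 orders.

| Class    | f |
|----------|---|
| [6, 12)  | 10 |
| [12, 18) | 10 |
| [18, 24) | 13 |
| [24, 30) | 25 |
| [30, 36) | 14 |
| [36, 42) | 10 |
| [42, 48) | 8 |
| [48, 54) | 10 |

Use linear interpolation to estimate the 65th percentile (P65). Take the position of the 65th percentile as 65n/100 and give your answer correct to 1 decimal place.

33.0

Cumulative frequencies: 10, 20, 33, 58, 72, 82, 90, 100
n = 100; position = 65n/100 = 65.
This falls in the class [30, 36): L = 30, F = 58, f = 14, h = 6.
65th percentile ≈ 30 + ((65 − 58) / 14) × 6 = 33.0000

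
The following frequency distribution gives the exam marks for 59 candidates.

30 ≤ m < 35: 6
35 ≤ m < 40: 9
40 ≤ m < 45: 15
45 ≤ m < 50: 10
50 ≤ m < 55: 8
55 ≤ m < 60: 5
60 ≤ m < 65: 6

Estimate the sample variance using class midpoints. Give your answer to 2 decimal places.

78.96

Midpoints: 32.5, 37.5, 42.5, 47.5, 52.5, 57.5, 62.5
n = 59, Σfm = 2727.5, mean = 46.2288
Σfm² = 130668.75
Σf(m − x̄)² = Σfm² − (Σfm)²/n = 130668.75 − 2727.5²/59 = 4579.6610
Sample variance = 4579.6610 / 58 = 78.9597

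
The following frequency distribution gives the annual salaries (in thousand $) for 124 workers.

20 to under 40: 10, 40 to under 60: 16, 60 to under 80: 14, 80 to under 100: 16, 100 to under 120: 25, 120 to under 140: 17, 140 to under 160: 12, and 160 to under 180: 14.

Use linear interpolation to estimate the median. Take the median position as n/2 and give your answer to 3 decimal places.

104.800

Cumulative frequencies: 10, 26, 40, 56, 81, 98, 110, 124
n = 124; position = n/2 = 62.
This falls in the class 100 to under 120: L = 100, F = 56, f = 25, h = 20.
Median ≈ 100 + ((62 − 56) / 25) × 20 = 104.8000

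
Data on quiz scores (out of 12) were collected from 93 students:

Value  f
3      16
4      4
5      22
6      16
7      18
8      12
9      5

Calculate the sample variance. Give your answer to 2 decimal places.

Values: 3, 4, 5, 6, 7, 8, 9
n = 93, Σfx = 537, mean = 5.7742
Σfx² = 3389
Σf(x − x̄)² = Σfx² − (Σfx)²/n = 3389 − 537²/93 = 288.2581
Sample variance = 288.2581 / 92 = 3.1332

3.13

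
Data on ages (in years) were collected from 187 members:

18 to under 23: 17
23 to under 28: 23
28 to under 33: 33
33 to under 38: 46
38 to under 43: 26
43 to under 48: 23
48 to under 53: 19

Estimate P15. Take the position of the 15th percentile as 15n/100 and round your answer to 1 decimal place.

Cumulative frequencies: 17, 40, 73, 119, 145, 168, 187
n = 187; position = 15n/100 = 28.05.
This falls in the class 23 to under 28: L = 23, F = 17, f = 23, h = 5.
15th percentile ≈ 23 + ((28.05 − 17) / 23) × 5 = 25.4022

25.4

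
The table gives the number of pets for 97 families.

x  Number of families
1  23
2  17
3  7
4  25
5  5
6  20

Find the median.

4

Cumulative frequencies: 23, 40, 47, 72, 77, 97
n = 97, so the median is the value in position (n+1)/2 = 49.
Position 49 falls at value 4.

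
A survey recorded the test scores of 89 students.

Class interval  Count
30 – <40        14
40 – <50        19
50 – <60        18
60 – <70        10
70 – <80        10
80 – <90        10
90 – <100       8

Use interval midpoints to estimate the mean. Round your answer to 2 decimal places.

Midpoints: 35, 45, 55, 65, 75, 85, 95
Σfm = 14×35 + 19×45 + 18×55 + 10×65 + 10×75 + 10×85 + 8×95 = 5345
n = Σf = 89
Mean = 5345 / 89 = 60.0562

60.06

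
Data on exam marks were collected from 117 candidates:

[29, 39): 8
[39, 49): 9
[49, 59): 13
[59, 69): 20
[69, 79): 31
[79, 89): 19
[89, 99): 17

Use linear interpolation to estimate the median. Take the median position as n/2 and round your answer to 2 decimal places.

Cumulative frequencies: 8, 17, 30, 50, 81, 100, 117
n = 117; position = n/2 = 58.5.
This falls in the class [69, 79): L = 69, F = 50, f = 31, h = 10.
Median ≈ 69 + ((58.5 − 50) / 31) × 10 = 71.7419

71.74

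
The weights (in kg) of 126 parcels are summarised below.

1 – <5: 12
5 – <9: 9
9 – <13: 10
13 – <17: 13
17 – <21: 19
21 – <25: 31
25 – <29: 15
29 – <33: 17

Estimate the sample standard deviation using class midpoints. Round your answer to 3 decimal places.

Midpoints: 3, 7, 11, 15, 19, 23, 27, 31
n = 126, Σfm = 2410, mean = 19.1270
Σfm² = 55214
Σf(m − x̄)² = Σfm² − (Σfm)²/n = 55214 − 2410²/126 = 9117.9683
Sample variance = 9117.9683 / 125 = 72.9437
Standard deviation = √72.9437 = 8.5407

8.541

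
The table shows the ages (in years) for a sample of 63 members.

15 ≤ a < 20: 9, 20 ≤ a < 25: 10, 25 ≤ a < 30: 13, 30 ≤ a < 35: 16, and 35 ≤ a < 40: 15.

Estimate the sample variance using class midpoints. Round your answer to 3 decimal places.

Midpoints: 17.5, 22.5, 27.5, 32.5, 37.5
n = 63, Σfm = 1822.5, mean = 28.9286
Σfm² = 55643.75
Σf(m − x̄)² = Σfm² − (Σfm)²/n = 55643.75 − 1822.5²/63 = 2921.4286
Sample variance = 2921.4286 / 62 = 47.1198

47.120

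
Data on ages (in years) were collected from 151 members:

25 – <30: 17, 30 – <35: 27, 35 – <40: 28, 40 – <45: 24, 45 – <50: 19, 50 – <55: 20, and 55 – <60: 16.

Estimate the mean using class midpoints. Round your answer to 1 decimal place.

41.6

Midpoints: 27.5, 32.5, 37.5, 42.5, 47.5, 52.5, 57.5
Σfm = 17×27.5 + 27×32.5 + 28×37.5 + 24×42.5 + 19×47.5 + 20×52.5 + 16×57.5 = 6287.5
n = Σf = 151
Mean = 6287.5 / 151 = 41.6391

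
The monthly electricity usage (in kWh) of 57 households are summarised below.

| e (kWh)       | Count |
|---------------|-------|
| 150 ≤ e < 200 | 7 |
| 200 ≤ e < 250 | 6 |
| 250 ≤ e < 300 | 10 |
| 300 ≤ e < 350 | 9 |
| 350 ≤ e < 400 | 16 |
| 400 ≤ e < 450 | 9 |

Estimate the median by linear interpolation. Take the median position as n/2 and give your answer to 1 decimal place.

330.6

Cumulative frequencies: 7, 13, 23, 32, 48, 57
n = 57; position = n/2 = 28.5.
This falls in the class 300 ≤ e < 350: L = 300, F = 23, f = 9, h = 50.
Median ≈ 300 + ((28.5 − 23) / 9) × 50 = 330.5556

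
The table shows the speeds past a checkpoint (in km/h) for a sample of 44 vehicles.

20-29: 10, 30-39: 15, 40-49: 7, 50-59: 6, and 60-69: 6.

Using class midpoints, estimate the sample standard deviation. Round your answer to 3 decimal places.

Midpoints: 24.5, 34.5, 44.5, 54.5, 64.5
n = 44, Σfm = 1788, mean = 40.6364
Σfm² = 80501
Σf(m − x̄)² = Σfm² − (Σfm)²/n = 80501 − 1788²/44 = 7843.1818
Sample variance = 7843.1818 / 43 = 182.3996
Standard deviation = √182.3996 = 13.5055

13.506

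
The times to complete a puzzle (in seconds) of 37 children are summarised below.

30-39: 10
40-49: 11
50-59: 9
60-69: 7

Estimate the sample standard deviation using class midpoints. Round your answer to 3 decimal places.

Midpoints: 34.5, 44.5, 54.5, 64.5
n = 37, Σfm = 1776.5, mean = 48.0135
Σfm² = 89539.25
Σf(m − x̄)² = Σfm² − (Σfm)²/n = 89539.25 − 1776.5²/37 = 4243.2432
Sample variance = 4243.2432 / 36 = 117.8679
Standard deviation = √117.8679 = 10.8567

10.857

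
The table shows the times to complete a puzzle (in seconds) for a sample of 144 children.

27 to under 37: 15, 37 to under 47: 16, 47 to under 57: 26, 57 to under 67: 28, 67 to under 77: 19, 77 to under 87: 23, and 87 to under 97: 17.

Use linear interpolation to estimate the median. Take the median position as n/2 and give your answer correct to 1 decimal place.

Cumulative frequencies: 15, 31, 57, 85, 104, 127, 144
n = 144; position = n/2 = 72.
This falls in the class 57 to under 67: L = 57, F = 57, f = 28, h = 10.
Median ≈ 57 + ((72 − 57) / 28) × 10 = 62.3571

62.4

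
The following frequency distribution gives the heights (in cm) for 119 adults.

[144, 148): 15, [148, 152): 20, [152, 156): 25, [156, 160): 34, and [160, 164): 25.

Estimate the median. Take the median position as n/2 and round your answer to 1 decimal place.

155.9

Cumulative frequencies: 15, 35, 60, 94, 119
n = 119; position = n/2 = 59.5.
This falls in the class [152, 156): L = 152, F = 35, f = 25, h = 4.
Median ≈ 152 + ((59.5 − 35) / 25) × 4 = 155.9200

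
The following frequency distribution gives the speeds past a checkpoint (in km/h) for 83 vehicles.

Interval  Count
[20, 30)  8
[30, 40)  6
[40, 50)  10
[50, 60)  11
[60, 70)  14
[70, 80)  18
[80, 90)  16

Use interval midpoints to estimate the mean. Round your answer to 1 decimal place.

Midpoints: 25, 35, 45, 55, 65, 75, 85
Σfm = 8×25 + 6×35 + 10×45 + 11×55 + 14×65 + 18×75 + 16×85 = 5085
n = Σf = 83
Mean = 5085 / 83 = 61.2651

61.3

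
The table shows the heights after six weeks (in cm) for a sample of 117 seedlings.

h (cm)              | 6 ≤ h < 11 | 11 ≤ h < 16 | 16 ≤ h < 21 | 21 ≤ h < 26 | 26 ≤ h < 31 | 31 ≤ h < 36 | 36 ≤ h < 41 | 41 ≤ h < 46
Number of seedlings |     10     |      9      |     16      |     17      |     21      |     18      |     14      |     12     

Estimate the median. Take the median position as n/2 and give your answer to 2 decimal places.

Cumulative frequencies: 10, 19, 35, 52, 73, 91, 105, 117
n = 117; position = n/2 = 58.5.
This falls in the class 26 ≤ h < 31: L = 26, F = 52, f = 21, h = 5.
Median ≈ 26 + ((58.5 − 52) / 21) × 5 = 27.5476

27.55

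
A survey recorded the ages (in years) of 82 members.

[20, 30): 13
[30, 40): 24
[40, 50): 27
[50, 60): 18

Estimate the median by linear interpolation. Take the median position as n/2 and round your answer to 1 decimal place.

Cumulative frequencies: 13, 37, 64, 82
n = 82; position = n/2 = 41.
This falls in the class [40, 50): L = 40, F = 37, f = 27, h = 10.
Median ≈ 40 + ((41 − 37) / 27) × 10 = 41.4815

41.5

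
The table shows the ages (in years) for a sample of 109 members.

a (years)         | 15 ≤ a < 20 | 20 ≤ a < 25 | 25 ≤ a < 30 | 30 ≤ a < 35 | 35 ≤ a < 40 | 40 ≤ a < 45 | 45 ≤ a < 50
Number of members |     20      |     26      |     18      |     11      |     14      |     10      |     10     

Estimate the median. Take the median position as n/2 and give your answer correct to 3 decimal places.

27.361

Cumulative frequencies: 20, 46, 64, 75, 89, 99, 109
n = 109; position = n/2 = 54.5.
This falls in the class 25 ≤ a < 30: L = 25, F = 46, f = 18, h = 5.
Median ≈ 25 + ((54.5 − 46) / 18) × 5 = 27.3611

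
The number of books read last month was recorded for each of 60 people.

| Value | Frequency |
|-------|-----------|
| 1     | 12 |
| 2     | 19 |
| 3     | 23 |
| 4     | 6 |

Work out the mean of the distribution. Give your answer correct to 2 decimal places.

Values: 1, 2, 3, 4
Σfx = 12×1 + 19×2 + 23×3 + 6×4 = 143
n = Σf = 60
Mean = 143 / 60 = 2.3833

2.38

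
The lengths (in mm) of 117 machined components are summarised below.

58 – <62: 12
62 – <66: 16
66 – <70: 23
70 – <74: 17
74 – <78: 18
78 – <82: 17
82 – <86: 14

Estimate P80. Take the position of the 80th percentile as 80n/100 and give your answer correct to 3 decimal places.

Cumulative frequencies: 12, 28, 51, 68, 86, 103, 117
n = 117; position = 80n/100 = 93.6.
This falls in the class 78 – <82: L = 78, F = 86, f = 17, h = 4.
80th percentile ≈ 78 + ((93.6 − 86) / 17) × 4 = 79.7882

79.788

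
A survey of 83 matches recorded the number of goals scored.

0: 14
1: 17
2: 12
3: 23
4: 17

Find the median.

Cumulative frequencies: 14, 31, 43, 66, 83
n = 83, so the median is the value in position (n+1)/2 = 42.
Position 42 falls at value 2.

2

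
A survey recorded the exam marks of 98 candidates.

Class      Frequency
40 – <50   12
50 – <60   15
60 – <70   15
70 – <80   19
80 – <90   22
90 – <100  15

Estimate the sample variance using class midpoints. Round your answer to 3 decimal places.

264.349

Midpoints: 45, 55, 65, 75, 85, 95
n = 98, Σfm = 7060, mean = 72.0408
Σfm² = 534250
Σf(m − x̄)² = Σfm² − (Σfm)²/n = 534250 − 7060²/98 = 25641.8367
Sample variance = 25641.8367 / 97 = 264.3488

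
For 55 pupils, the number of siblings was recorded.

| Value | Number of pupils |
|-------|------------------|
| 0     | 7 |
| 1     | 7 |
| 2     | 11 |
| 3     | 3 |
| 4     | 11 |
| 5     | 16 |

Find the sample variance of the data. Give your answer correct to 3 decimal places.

Values: 0, 1, 2, 3, 4, 5
n = 55, Σfx = 162, mean = 2.9455
Σfx² = 654
Σf(x − x̄)² = Σfx² − (Σfx)²/n = 654 − 162²/55 = 176.8364
Sample variance = 176.8364 / 54 = 3.2747

3.275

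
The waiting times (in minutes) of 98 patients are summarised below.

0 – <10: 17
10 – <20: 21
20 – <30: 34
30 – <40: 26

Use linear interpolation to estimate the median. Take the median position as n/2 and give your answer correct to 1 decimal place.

Cumulative frequencies: 17, 38, 72, 98
n = 98; position = n/2 = 49.
This falls in the class 20 – <30: L = 20, F = 38, f = 34, h = 10.
Median ≈ 20 + ((49 − 38) / 34) × 10 = 23.2353

23.2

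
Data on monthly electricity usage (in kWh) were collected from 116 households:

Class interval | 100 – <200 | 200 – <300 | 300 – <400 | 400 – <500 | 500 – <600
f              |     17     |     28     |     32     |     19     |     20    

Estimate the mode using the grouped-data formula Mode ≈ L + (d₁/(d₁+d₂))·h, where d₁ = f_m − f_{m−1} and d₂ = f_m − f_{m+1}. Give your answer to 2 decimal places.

323.53

Modal class: 300 – <400 (highest frequency 32).
d₁ = 32 − 28 = 4, d₂ = 32 − 19 = 13
Mode ≈ 300 + (4/(4+13)) × 100 = 300 + 23.5294 = 323.5294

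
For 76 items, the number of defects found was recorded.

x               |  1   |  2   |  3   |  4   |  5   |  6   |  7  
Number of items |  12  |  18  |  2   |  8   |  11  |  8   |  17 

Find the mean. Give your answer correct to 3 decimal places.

Values: 1, 2, 3, 4, 5, 6, 7
Σfx = 12×1 + 18×2 + 2×3 + 8×4 + 11×5 + 8×6 + 17×7 = 308
n = Σf = 76
Mean = 308 / 76 = 4.0526

4.053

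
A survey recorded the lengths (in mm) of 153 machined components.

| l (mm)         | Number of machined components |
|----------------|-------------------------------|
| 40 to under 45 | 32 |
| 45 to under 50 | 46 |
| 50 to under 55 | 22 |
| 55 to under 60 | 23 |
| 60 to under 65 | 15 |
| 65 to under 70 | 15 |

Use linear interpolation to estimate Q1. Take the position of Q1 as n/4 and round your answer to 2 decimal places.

Cumulative frequencies: 32, 78, 100, 123, 138, 153
n = 153; position = n/4 = 38.25.
This falls in the class 45 to under 50: L = 45, F = 32, f = 46, h = 5.
Lower quartile ≈ 45 + ((38.25 − 32) / 46) × 5 = 45.6793

45.68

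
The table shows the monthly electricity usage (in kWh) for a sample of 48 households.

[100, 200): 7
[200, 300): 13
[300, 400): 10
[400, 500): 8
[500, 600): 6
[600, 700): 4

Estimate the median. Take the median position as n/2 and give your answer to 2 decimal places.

340.00

Cumulative frequencies: 7, 20, 30, 38, 44, 48
n = 48; position = n/2 = 24.
This falls in the class [300, 400): L = 300, F = 20, f = 10, h = 100.
Median ≈ 300 + ((24 − 20) / 10) × 100 = 340.0000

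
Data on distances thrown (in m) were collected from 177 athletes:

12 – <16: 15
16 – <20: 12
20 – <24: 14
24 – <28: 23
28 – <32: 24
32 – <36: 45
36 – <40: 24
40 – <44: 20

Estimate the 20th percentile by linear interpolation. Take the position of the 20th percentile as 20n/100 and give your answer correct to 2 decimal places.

Cumulative frequencies: 15, 27, 41, 64, 88, 133, 157, 177
n = 177; position = 20n/100 = 35.4.
This falls in the class 20 – <24: L = 20, F = 27, f = 14, h = 4.
20th percentile ≈ 20 + ((35.4 − 27) / 14) × 4 = 22.4000

22.40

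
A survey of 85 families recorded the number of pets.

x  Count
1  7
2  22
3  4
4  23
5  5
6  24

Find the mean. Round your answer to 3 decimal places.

3.812

Values: 1, 2, 3, 4, 5, 6
Σfx = 7×1 + 22×2 + 4×3 + 23×4 + 5×5 + 24×6 = 324
n = Σf = 85
Mean = 324 / 85 = 3.8118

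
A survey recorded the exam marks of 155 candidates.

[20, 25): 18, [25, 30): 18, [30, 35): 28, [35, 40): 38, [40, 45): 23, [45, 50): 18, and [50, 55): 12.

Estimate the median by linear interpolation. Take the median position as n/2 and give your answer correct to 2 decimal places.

36.78

Cumulative frequencies: 18, 36, 64, 102, 125, 143, 155
n = 155; position = n/2 = 77.5.
This falls in the class [35, 40): L = 35, F = 64, f = 38, h = 5.
Median ≈ 35 + ((77.5 − 64) / 38) × 5 = 36.7763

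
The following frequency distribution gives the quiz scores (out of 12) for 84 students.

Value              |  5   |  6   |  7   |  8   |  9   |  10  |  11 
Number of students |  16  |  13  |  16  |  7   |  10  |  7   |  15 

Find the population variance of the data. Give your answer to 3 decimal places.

4.521

Values: 5, 6, 7, 8, 9, 10, 11
n = 84, Σfx = 651, mean = 7.7500
Σfx² = 5425
Σf(x − x̄)² = Σfx² − (Σfx)²/n = 5425 − 651²/84 = 379.7500
Population variance = 379.7500 / 84 = 4.5208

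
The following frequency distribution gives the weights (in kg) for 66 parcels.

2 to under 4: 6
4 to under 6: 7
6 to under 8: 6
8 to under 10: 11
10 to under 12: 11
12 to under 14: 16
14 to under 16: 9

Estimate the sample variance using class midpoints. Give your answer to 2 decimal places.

Midpoints: 3, 5, 7, 9, 11, 13, 15
n = 66, Σfm = 658, mean = 9.9697
Σfm² = 7474
Σf(m − x̄)² = Σfm² − (Σfm)²/n = 7474 − 658²/66 = 913.9394
Sample variance = 913.9394 / 65 = 14.0606

14.06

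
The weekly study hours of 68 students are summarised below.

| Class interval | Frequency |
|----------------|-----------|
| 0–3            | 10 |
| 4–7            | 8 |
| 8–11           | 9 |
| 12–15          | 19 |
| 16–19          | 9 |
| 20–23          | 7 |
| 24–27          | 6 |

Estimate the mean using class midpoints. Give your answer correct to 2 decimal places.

12.68

Midpoints: 1.5, 5.5, 9.5, 13.5, 17.5, 21.5, 25.5
Σfm = 10×1.5 + 8×5.5 + 9×9.5 + 19×13.5 + 9×17.5 + 7×21.5 + 6×25.5 = 862
n = Σf = 68
Mean = 862 / 68 = 12.6765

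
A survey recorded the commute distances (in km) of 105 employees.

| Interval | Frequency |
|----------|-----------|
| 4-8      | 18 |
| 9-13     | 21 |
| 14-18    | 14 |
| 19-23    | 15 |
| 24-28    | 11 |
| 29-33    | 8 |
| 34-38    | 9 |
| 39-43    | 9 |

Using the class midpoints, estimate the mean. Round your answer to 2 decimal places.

20.05

Midpoints: 6, 11, 16, 21, 26, 31, 36, 41
Σfm = 18×6 + 21×11 + 14×16 + 15×21 + 11×26 + 8×31 + 9×36 + 9×41 = 2105
n = Σf = 105
Mean = 2105 / 105 = 20.0476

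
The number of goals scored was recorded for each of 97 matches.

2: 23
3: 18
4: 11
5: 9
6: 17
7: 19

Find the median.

4

Cumulative frequencies: 23, 41, 52, 61, 78, 97
n = 97, so the median is the value in position (n+1)/2 = 49.
Position 49 falls at value 4.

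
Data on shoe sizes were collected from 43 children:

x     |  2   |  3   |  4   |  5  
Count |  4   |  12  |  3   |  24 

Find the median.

Cumulative frequencies: 4, 16, 19, 43
n = 43, so the median is the value in position (n+1)/2 = 22.
Position 22 falls at value 5.

5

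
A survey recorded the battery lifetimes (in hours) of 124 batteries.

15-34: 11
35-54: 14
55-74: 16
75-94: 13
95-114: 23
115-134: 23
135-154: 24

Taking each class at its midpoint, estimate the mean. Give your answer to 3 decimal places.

Midpoints: 24.5, 44.5, 64.5, 84.5, 104.5, 124.5, 144.5
Σfm = 11×24.5 + 14×44.5 + 16×64.5 + 13×84.5 + 23×104.5 + 23×124.5 + 24×144.5 = 11758
n = Σf = 124
Mean = 11758 / 124 = 94.8226

94.823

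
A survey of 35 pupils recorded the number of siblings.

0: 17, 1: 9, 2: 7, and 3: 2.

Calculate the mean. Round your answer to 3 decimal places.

Values: 0, 1, 2, 3
Σfx = 17×0 + 9×1 + 7×2 + 2×3 = 29
n = Σf = 35
Mean = 29 / 35 = 0.8286

0.829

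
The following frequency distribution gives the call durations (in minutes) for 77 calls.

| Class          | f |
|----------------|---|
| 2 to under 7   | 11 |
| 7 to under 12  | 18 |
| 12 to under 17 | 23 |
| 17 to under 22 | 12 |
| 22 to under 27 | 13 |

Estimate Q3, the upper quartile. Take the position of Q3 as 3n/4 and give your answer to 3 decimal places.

Cumulative frequencies: 11, 29, 52, 64, 77
n = 77; position = 3n/4 = 57.75.
This falls in the class 17 to under 22: L = 17, F = 52, f = 12, h = 5.
Upper quartile ≈ 17 + ((57.75 − 52) / 12) × 5 = 19.3958

19.396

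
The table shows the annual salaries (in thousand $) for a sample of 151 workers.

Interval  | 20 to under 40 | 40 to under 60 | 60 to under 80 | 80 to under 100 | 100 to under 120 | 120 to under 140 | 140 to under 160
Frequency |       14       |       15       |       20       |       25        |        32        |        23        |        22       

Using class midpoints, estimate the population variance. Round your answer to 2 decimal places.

1351.24

Midpoints: 30, 50, 70, 90, 110, 130, 150
n = 151, Σfm = 14630, mean = 96.8874
Σfm² = 1621500
Σf(m − x̄)² = Σfm² − (Σfm)²/n = 1621500 − 14630²/151 = 204037.0861
Population variance = 204037.0861 / 151 = 1351.2390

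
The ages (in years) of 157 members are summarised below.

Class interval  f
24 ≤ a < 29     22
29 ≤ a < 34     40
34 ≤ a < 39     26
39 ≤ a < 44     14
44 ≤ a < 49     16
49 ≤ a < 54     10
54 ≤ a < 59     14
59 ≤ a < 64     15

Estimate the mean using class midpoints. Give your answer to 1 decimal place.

Midpoints: 26.5, 31.5, 36.5, 41.5, 46.5, 51.5, 56.5, 61.5
Σfm = 22×26.5 + 40×31.5 + 26×36.5 + 14×41.5 + 16×46.5 + 10×51.5 + 14×56.5 + 15×61.5 = 6345.5
n = Σf = 157
Mean = 6345.5 / 157 = 40.4172

40.4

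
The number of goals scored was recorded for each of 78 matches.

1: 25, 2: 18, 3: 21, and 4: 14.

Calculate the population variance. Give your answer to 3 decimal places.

1.213

Values: 1, 2, 3, 4
n = 78, Σfx = 180, mean = 2.3077
Σfx² = 510
Σf(x − x̄)² = Σfx² − (Σfx)²/n = 510 − 180²/78 = 94.6154
Population variance = 94.6154 / 78 = 1.2130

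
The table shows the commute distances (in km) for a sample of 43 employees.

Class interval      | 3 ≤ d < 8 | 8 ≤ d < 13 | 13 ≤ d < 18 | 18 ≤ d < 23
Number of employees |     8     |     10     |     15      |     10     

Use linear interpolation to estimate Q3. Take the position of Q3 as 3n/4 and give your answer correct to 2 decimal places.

17.75

Cumulative frequencies: 8, 18, 33, 43
n = 43; position = 3n/4 = 32.25.
This falls in the class 13 ≤ d < 18: L = 13, F = 18, f = 15, h = 5.
Upper quartile ≈ 13 + ((32.25 − 18) / 15) × 5 = 17.7500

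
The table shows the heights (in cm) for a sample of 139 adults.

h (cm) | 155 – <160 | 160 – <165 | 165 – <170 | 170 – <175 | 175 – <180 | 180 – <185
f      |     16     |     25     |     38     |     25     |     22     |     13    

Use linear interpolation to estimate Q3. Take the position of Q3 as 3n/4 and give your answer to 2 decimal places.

175.06

Cumulative frequencies: 16, 41, 79, 104, 126, 139
n = 139; position = 3n/4 = 104.25.
This falls in the class 175 – <180: L = 175, F = 104, f = 22, h = 5.
Upper quartile ≈ 175 + ((104.25 − 104) / 22) × 5 = 175.0568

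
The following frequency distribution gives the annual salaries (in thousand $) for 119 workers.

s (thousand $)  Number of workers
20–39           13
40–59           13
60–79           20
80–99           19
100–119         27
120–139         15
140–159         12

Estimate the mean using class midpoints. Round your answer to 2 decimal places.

90.84

Midpoints: 29.5, 49.5, 69.5, 89.5, 109.5, 129.5, 149.5
Σfm = 13×29.5 + 13×49.5 + 20×69.5 + 19×89.5 + 27×109.5 + 15×129.5 + 12×149.5 = 10810.5
n = Σf = 119
Mean = 10810.5 / 119 = 90.8445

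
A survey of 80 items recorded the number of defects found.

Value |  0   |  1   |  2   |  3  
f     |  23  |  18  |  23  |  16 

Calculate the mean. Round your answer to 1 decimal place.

Values: 0, 1, 2, 3
Σfx = 23×0 + 18×1 + 23×2 + 16×3 = 112
n = Σf = 80
Mean = 112 / 80 = 1.4000

1.4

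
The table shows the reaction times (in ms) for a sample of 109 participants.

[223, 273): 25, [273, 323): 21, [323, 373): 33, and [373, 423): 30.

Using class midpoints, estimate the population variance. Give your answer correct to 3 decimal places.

3109.587

Midpoints: 248, 298, 348, 398
n = 109, Σfm = 35882, mean = 329.1927
Σfm² = 12151036
Σf(m − x̄)² = Σfm² − (Σfm)²/n = 12151036 − 35882²/109 = 338944.9541
Population variance = 338944.9541 / 109 = 3109.5867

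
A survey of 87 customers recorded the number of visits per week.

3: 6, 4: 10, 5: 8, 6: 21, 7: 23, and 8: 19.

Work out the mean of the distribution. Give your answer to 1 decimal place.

6.2

Values: 3, 4, 5, 6, 7, 8
Σfx = 6×3 + 10×4 + 8×5 + 21×6 + 23×7 + 19×8 = 537
n = Σf = 87
Mean = 537 / 87 = 6.1724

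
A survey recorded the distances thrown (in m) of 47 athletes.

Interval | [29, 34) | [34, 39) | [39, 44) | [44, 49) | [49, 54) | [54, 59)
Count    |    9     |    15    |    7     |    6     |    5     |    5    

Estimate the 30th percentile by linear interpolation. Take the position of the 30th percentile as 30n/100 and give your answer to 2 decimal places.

35.70

Cumulative frequencies: 9, 24, 31, 37, 42, 47
n = 47; position = 30n/100 = 14.1.
This falls in the class [34, 39): L = 34, F = 9, f = 15, h = 5.
30th percentile ≈ 34 + ((14.1 − 9) / 15) × 5 = 35.7000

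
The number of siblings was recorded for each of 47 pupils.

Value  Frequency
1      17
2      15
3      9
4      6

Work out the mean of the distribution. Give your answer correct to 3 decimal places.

2.085

Values: 1, 2, 3, 4
Σfx = 17×1 + 15×2 + 9×3 + 6×4 = 98
n = Σf = 47
Mean = 98 / 47 = 2.0851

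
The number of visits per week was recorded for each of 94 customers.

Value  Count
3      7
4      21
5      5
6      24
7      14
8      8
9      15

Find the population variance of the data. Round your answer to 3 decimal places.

3.537

Values: 3, 4, 5, 6, 7, 8, 9
n = 94, Σfx = 571, mean = 6.0745
Σfx² = 3801
Σf(x − x̄)² = Σfx² − (Σfx)²/n = 3801 − 571²/94 = 332.4787
Population variance = 332.4787 / 94 = 3.5370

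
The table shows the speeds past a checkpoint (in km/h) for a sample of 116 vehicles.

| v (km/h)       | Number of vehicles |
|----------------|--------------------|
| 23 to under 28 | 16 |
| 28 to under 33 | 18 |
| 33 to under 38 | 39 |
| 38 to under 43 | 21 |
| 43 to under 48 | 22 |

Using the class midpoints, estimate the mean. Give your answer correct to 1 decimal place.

Midpoints: 25.5, 30.5, 35.5, 40.5, 45.5
Σfm = 16×25.5 + 18×30.5 + 39×35.5 + 21×40.5 + 22×45.5 = 4193
n = Σf = 116
Mean = 4193 / 116 = 36.1466

36.1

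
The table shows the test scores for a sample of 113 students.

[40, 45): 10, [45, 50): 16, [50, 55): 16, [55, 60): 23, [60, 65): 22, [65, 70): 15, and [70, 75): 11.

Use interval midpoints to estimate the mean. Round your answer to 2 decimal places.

57.81

Midpoints: 42.5, 47.5, 52.5, 57.5, 62.5, 67.5, 72.5
Σfm = 10×42.5 + 16×47.5 + 16×52.5 + 23×57.5 + 22×62.5 + 15×67.5 + 11×72.5 = 6532.5
n = Σf = 113
Mean = 6532.5 / 113 = 57.8097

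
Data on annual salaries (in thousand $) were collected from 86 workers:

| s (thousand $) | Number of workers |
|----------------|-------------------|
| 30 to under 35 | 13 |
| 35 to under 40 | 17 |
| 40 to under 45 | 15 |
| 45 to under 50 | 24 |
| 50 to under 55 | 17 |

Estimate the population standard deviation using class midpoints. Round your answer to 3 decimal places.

Midpoints: 32.5, 37.5, 42.5, 47.5, 52.5
n = 86, Σfm = 3730, mean = 43.3721
Σfm² = 165737.5
Σf(m − x̄)² = Σfm² − (Σfm)²/n = 165737.5 − 3730²/86 = 3959.5930
Population variance = 3959.5930 / 86 = 46.0418
Standard deviation = √46.0418 = 6.7854

6.785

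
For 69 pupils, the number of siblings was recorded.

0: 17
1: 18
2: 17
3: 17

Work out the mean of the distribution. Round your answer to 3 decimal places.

1.493

Values: 0, 1, 2, 3
Σfx = 17×0 + 18×1 + 17×2 + 17×3 = 103
n = Σf = 69
Mean = 103 / 69 = 1.4928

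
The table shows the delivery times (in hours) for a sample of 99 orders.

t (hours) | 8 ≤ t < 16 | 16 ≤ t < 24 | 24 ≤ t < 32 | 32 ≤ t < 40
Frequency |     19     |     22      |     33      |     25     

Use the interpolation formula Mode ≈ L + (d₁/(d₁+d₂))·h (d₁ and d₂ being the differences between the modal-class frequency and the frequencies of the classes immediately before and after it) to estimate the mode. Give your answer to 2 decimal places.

Modal class: 24 ≤ t < 32 (highest frequency 33).
d₁ = 33 − 22 = 11, d₂ = 33 − 25 = 8
Mode ≈ 24 + (11/(11+8)) × 8 = 24 + 4.6316 = 28.6316

28.63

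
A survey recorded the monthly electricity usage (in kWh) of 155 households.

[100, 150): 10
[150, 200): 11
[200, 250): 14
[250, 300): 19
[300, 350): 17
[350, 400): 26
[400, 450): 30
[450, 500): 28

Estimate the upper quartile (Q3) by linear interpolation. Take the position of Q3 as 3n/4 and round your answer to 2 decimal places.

Cumulative frequencies: 10, 21, 35, 54, 71, 97, 127, 155
n = 155; position = 3n/4 = 116.25.
This falls in the class [400, 450): L = 400, F = 97, f = 30, h = 50.
Upper quartile ≈ 400 + ((116.25 − 97) / 30) × 50 = 432.0833

432.08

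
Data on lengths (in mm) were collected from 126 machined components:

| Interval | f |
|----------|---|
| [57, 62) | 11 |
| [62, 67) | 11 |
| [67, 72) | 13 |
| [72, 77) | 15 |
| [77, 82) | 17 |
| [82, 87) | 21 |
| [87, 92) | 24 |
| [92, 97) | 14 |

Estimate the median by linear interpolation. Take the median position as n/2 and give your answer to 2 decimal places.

Cumulative frequencies: 11, 22, 35, 50, 67, 88, 112, 126
n = 126; position = n/2 = 63.
This falls in the class [77, 82): L = 77, F = 50, f = 17, h = 5.
Median ≈ 77 + ((63 − 50) / 17) × 5 = 80.8235

80.82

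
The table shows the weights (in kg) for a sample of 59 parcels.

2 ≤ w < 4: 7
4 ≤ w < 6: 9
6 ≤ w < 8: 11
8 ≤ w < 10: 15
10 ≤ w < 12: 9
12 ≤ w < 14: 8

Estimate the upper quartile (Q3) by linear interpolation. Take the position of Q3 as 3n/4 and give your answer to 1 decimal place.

10.5

Cumulative frequencies: 7, 16, 27, 42, 51, 59
n = 59; position = 3n/4 = 44.25.
This falls in the class 10 ≤ w < 12: L = 10, F = 42, f = 9, h = 2.
Upper quartile ≈ 10 + ((44.25 − 42) / 9) × 2 = 10.5000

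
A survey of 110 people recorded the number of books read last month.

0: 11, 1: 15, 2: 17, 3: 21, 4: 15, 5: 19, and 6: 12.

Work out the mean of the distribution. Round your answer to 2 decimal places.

3.08

Values: 0, 1, 2, 3, 4, 5, 6
Σfx = 11×0 + 15×1 + 17×2 + 21×3 + 15×4 + 19×5 + 12×6 = 339
n = Σf = 110
Mean = 339 / 110 = 3.0818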